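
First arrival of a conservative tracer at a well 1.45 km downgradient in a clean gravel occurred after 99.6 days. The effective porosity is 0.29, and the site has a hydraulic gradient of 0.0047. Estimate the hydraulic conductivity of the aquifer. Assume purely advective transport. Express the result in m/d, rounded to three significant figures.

898 m/d

L = 1.45 km = 1450 m
v = L / t = 1450 / 99.6 = 14.56 m/d
K = v · n / i = 14.56 × 0.29 / 0.0047 = 898 m/d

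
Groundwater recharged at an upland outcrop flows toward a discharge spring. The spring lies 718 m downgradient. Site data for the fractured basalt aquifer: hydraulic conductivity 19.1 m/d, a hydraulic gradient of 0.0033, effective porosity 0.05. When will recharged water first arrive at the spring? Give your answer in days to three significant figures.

Darcy flux q = K·i = 19.1 × 0.0033 = 0.06303 m/d
Seepage velocity v = q / n = 0.06303 / 0.05 = 1.261 m/d
t = L / v = 718 / 1.261 = 569.6 d

570 days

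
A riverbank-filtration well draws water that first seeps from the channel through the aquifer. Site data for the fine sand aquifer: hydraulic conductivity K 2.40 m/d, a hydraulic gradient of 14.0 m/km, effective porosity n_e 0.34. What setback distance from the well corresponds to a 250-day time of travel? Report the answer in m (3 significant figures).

24.7 m

q = Ki = 2.40 × 0.014 = 0.03360 m/d
Average linear velocity = 0.03360 / 0.34 = 0.09882 m/d
L = v × T = 0.09882 × 250 = 24.71 m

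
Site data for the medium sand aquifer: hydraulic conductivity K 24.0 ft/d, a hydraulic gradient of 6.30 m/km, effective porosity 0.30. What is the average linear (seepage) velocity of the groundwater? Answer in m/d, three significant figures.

0.154 m/d

K = 24.0 ft/d × 0.3048 = 7.315 m/d
q = Ki = 7.315 × 0.0063 = 0.04609 m/d
v = Ki/n = 7.315·0.0063/0.30 = 0.1536 m/d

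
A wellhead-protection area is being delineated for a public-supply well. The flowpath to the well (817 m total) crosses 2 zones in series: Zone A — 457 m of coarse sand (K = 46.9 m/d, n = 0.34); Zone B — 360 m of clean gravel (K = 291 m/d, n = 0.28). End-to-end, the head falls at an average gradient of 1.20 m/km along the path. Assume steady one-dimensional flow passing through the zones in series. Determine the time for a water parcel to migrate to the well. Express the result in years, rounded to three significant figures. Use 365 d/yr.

7.86 years

Steady 1-D flow in series ⇒ the Darcy flux q is identical in every zone and the zone head losses add (resistances L/K in series).
Σ(L/K) = 457/46.9 + 360/291 = 9.744 + 1.237 = 10.98 d
K_eq = L_total / Σ(L/K) = 817 / 10.98 = 74.40 m/d
q = K_eq · i = 74.40 × 0.0012 = 0.08928 m/d (same in every zone)
Zone A: v = q/n = 0.08928/0.34 = 0.2626 m/d → t_A = 457/0.2626 = 1740 d
Zone B: v = q/n = 0.08928/0.28 = 0.3189 m/d → t_B = 360/0.3189 = 1129 d
Total t = 1740 + 1129 = 2869 d
   = 2869 / 365 = 7.86 yr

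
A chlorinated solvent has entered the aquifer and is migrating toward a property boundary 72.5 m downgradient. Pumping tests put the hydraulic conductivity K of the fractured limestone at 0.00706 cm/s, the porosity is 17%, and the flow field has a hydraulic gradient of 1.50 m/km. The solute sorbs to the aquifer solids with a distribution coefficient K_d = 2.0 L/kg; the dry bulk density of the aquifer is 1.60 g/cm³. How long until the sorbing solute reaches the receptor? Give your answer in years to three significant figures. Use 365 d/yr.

73.2 years

K = 0.00706 cm/s × 864 = 6.100 m/d
Darcy flux q = K·i = 6.100 × 0.0015 = 0.009150 m/d
Average linear velocity = 0.009150 / 0.17 = 0.05382 m/d
Retardation R = 1 + ρ_b·K_d/n = 1 + 1.60×2.0/0.17 = 19.82
Contaminant velocity v_c = v/R = 0.05382/19.82 = 0.002715 m/d
t = L/v_c = 72.5/0.002715 = 26700 d
   = 26700/365 = 73.2 yr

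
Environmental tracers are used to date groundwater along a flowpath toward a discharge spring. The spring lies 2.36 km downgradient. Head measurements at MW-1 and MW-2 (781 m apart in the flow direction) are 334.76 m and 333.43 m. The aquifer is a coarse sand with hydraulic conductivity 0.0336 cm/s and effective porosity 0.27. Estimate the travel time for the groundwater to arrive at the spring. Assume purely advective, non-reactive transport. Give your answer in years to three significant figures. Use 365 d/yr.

Hydraulic gradient i = (334.76 − 333.43) / 781 = 1.33 / 781 = 0.001703
K = 0.0336 cm/s × 864 = 29.03 m/d
q = Ki = 29.03 × 0.001703 = 0.04944 m/d
Seepage velocity v = q / n = 0.04944 / 0.27 = 0.1831 m/d
L = 2.36 km = 2360 m
t = L / v = 2360 / 0.1831 = 12890 d
   = 12890 / 365 = 35.3 yr

35.3 years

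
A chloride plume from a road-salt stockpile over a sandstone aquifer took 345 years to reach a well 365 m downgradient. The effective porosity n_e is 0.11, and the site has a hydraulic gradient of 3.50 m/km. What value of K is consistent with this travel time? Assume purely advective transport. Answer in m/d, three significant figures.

0.0911 m/d

t = 345 years = 125900 d
v = L / t = 365 / 125900 = 0.002899 m/d
K = v · n / i = 0.002899 × 0.11 / 0.0035 = 0.0911 m/d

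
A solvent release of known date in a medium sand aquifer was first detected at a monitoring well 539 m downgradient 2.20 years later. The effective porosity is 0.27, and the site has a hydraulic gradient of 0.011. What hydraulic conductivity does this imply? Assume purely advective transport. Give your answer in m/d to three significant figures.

t = 2.20 years = 803.0 d
v = L / t = 539 / 803.0 = 0.6712 m/d
K = v · n / i = 0.6712 × 0.27 / 0.011 = 16.5 m/d

16.5 m/d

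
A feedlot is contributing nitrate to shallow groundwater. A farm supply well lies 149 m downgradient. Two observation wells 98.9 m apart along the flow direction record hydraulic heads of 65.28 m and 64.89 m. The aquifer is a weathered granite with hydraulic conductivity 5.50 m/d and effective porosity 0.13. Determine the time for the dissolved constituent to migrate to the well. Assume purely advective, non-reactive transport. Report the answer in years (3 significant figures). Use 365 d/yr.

Hydraulic gradient i = (65.28 − 64.89) / 98.9 = 0.39 / 98.9 = 0.003943
q = Ki = 5.50 × 0.003943 = 0.02169 m/d
v = Ki/n = 5.50·0.003943/0.13 = 0.1668 m/d
t = L / v = 149 / 0.1668 = 893.1 d
   = 893.1 / 365 = 2.45 yr

2.45 years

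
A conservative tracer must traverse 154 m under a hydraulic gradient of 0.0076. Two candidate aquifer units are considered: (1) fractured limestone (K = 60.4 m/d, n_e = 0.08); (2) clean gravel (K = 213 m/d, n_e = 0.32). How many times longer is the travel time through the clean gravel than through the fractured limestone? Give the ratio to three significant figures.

1.13

Unit 1 (fractured limestone): v = 60.4×0.0076/0.08 = 5.738 m/d, t = 154/5.738 = 26.84 d
Unit 2 (clean gravel): v = 213×0.0076/0.32 = 5.059 m/d, t = 154/5.059 = 30.44 d
t(clean gravel) / t(fractured limestone) = 30.44/26.84 = 1.13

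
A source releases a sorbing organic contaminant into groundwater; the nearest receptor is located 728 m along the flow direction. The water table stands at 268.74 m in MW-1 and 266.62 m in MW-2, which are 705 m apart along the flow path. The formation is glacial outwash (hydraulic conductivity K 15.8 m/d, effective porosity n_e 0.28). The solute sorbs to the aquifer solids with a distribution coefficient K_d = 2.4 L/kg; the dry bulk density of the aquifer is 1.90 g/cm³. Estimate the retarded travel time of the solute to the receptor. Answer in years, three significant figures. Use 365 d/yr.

Hydraulic gradient i = (268.74 − 266.62) / 705 = 2.12 / 705 = 0.003007
q = Ki = 15.8 × 0.003007 = 0.04751 m/d
Average linear velocity = 0.04751 / 0.28 = 0.1697 m/d
Retardation R = 1 + ρ_b·K_d/n = 1 + 1.90×2.4/0.28 = 17.29
Contaminant velocity v_c = v/R = 0.1697/17.29 = 0.009817 m/d
t = L/v_c = 728/0.009817 = 74160 d
   = 74160/365 = 203 yr

203 years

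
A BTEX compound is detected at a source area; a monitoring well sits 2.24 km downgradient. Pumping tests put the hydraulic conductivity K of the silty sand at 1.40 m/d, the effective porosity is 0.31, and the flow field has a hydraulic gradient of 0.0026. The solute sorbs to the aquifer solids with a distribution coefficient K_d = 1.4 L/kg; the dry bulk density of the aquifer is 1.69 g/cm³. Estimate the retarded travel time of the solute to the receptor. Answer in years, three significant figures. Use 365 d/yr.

Darcy flux q = K·i = 1.40 × 0.0026 = 0.003640 m/d
Average linear velocity = 0.003640 / 0.31 = 0.01174 m/d
Retardation R = 1 + ρ_b·K_d/n = 1 + 1.69×1.4/0.31 = 8.632
Contaminant velocity v_c = v/R = 0.01174/8.632 = 0.001360 m/d
L = 2.24 km = 2240 m
t = L/v_c = 2240/0.001360 = 1.647e6 d
   = 1.647e6/365 = 4510 yr

4510 years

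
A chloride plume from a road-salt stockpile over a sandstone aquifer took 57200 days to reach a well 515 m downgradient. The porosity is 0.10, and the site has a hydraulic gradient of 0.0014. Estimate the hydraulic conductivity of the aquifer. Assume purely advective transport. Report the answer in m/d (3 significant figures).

0.643 m/d

v = L / t = 515 / 57200 = 0.009003 m/d
K = v · n / i = 0.009003 × 0.10 / 0.0014 = 0.643 m/d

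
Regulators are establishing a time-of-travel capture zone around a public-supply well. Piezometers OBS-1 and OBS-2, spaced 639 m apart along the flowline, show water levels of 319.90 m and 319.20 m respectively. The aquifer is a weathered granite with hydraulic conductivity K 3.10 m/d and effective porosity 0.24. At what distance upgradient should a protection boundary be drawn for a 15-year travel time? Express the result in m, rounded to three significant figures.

Hydraulic gradient i = (319.90 − 319.20) / 639 = 0.70 / 639 = 0.001095
Darcy flux q = K·i = 3.10 × 0.001095 = 0.003396 m/d
v = Ki/n = 3.10·0.001095/0.24 = 0.01415 m/d
T = 15 yr × 365 = 5475 d
L = v × T = 0.01415 × 5475 = 77.47 m

77.5 m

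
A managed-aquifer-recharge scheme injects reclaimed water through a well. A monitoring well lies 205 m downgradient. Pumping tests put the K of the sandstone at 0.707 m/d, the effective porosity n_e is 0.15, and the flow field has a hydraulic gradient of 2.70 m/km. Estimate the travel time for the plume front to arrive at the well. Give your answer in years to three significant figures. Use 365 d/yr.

44.1 years

Darcy flux q = K·i = 0.707 × 0.0027 = 0.001909 m/d
v = Ki/n = 0.707·0.0027/0.15 = 0.01273 m/d
t = L / v = 205 / 0.01273 = 16110 d
   = 16110 / 365 = 44.1 yr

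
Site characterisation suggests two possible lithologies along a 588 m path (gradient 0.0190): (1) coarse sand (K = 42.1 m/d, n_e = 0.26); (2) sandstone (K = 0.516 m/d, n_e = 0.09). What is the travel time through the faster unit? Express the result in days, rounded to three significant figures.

191 days

Unit 1 (coarse sand): v = 42.1×0.019/0.26 = 3.077 m/d, t = 588/3.077 = 191.1 d
Unit 2 (sandstone): v = 0.516×0.019/0.09 = 0.1089 m/d, t = 588/0.1089 = 5398 d
Faster unit: t = 191 d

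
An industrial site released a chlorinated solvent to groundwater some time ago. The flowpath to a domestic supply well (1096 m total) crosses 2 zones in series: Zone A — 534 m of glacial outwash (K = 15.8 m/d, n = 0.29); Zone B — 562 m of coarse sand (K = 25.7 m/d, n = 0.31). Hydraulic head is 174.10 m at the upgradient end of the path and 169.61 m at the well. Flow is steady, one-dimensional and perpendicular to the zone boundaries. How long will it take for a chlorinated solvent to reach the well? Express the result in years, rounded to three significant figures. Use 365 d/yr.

Total head drop ΔH = 174.10 − 169.61 = 4.49 m
Continuity: the same q passes through each zone, so ΔH = q·Σ(L_j/K_j) — the zones act as resistances in series.
Σ(L/K) = 534/15.8 + 562/25.7 = 33.80 + 21.87 = 55.67 d
q = ΔH / Σ(L/K) = 4.49 / 55.67 = 0.08066 m/d (same in every zone)
Zone A: v = q/n = 0.08066/0.29 = 0.2781 m/d → t_A = 534/0.2781 = 1920 d
Zone B: v = q/n = 0.08066/0.31 = 0.2602 m/d → t_B = 562/0.2602 = 2160 d
Total t = 1920 + 2160 = 4080 d
   = 4080 / 365 = 11.2 yr

11.2 years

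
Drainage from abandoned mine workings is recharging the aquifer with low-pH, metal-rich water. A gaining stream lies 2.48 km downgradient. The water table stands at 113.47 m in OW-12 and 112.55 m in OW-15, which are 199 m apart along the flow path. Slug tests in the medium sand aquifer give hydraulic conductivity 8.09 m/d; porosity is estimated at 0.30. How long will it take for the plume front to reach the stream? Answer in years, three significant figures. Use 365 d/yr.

Hydraulic gradient i = (113.47 − 112.55) / 199 = 0.92 / 199 = 0.004623
Darcy flux q = K·i = 8.09 × 0.004623 = 0.03740 m/d
Seepage velocity v = q / n = 0.03740 / 0.30 = 0.1247 m/d
L = 2.48 km = 2480 m
t = L / v = 2480 / 0.1247 = 19890 d
   = 19890 / 365 = 54.5 yr

54.5 years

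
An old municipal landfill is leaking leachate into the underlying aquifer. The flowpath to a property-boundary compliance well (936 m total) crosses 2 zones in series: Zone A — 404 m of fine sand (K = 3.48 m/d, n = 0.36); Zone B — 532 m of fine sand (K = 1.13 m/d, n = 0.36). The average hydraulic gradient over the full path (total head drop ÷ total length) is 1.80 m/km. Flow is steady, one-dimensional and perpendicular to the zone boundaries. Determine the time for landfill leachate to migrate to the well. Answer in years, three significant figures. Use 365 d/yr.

Steady 1-D flow in series ⇒ the Darcy flux q is identical in every zone and the zone head losses add (resistances L/K in series).
Σ(L/K) = 404/3.48 + 532/1.13 = 116.1 + 470.8 = 586.9 d
K_eq = L_total / Σ(L/K) = 936 / 586.9 = 1.595 m/d
q = K_eq · i = 1.595 × 0.0018 = 0.002871 m/d (same in every zone)
Zone A: v = q/n = 0.002871/0.36 = 0.007974 m/d → t_A = 404/0.007974 = 50660 d
Zone B: v = q/n = 0.002871/0.36 = 0.007974 m/d → t_B = 532/0.007974 = 66710 d
Total t = 50660 + 66710 = 117400 d
   = 117400 / 365 = 322 yr

322 years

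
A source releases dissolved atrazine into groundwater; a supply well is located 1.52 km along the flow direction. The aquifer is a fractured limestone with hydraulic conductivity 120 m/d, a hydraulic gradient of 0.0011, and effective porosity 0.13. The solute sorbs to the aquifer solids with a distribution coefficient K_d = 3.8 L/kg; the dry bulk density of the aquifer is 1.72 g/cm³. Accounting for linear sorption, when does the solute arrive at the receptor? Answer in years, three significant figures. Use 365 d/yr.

q = Ki = 120 × 0.0011 = 0.1320 m/d
Average linear velocity = 0.1320 / 0.13 = 1.015 m/d
Retardation R = 1 + ρ_b·K_d/n = 1 + 1.72×3.8/0.13 = 51.28
Contaminant velocity v_c = v/R = 1.015/51.28 = 0.01980 m/d
L = 1.52 km = 1520 m
t = L/v_c = 1520/0.01980 = 76760 d
   = 76760/365 = 210 yr

210 years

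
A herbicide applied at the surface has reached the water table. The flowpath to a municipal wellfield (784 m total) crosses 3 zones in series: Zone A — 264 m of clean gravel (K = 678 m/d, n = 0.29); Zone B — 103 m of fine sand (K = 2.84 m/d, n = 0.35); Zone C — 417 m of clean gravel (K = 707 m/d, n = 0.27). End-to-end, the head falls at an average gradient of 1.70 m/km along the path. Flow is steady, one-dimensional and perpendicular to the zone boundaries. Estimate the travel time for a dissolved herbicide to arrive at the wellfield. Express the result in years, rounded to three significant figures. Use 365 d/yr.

17.2 years

Continuity: the same q passes through each zone, so ΔH = q·Σ(L_j/K_j) — the zones act as resistances in series.
Σ(L/K) = 264/678 + 103/2.84 + 417/707 = 0.3894 + 36.27 + 0.5898 = 37.25 d
K_eq = L_total / Σ(L/K) = 784 / 37.25 = 21.05 m/d
q = K_eq · i = 21.05 × 0.0017 = 0.03578 m/d (same in every zone)
Zone A: v = q/n = 0.03578/0.29 = 0.1234 m/d → t_A = 264/0.1234 = 2140 d
Zone B: v = q/n = 0.03578/0.35 = 0.1022 m/d → t_B = 103/0.1022 = 1007 d
Zone C: v = q/n = 0.03578/0.27 = 0.1325 m/d → t_C = 417/0.1325 = 3146 d
Total t = 2140 + 1007 + 3146 = 6294 d
   = 6294 / 365 = 17.2 yr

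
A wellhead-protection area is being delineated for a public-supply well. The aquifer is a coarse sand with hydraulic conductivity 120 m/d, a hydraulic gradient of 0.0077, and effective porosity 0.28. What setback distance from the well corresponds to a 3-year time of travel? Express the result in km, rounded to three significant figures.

3.61 km

Specific discharge q = 120 × 0.0077 = 0.9240 m/d
Average linear velocity = 0.9240 / 0.28 = 3.300 m/d
T = 3 yr × 365 = 1095 d
L = v × T = 3.300 × 1095 = 3614 m
   = 3.61 km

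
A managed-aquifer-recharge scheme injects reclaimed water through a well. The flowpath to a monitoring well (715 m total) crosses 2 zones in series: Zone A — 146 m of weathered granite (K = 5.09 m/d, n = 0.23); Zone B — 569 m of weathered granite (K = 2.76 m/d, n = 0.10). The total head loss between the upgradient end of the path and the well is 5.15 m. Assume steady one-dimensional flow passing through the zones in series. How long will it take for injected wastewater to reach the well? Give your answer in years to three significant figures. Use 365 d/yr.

Steady 1-D flow in series ⇒ the Darcy flux q is identical in every zone and the zone head losses add (resistances L/K in series).
Σ(L/K) = 146/5.09 + 569/2.76 = 28.68 + 206.2 = 234.8 d
q = ΔH / Σ(L/K) = 5.15 / 234.8 = 0.02193 m/d (same in every zone)
Zone A: v = q/n = 0.02193/0.23 = 0.09535 m/d → t_A = 146/0.09535 = 1531 d
Zone B: v = q/n = 0.02193/0.10 = 0.2193 m/d → t_B = 569/0.2193 = 2595 d
Total t = 1531 + 2595 = 4126 d
   = 4126 / 365 = 11.3 yr

11.3 years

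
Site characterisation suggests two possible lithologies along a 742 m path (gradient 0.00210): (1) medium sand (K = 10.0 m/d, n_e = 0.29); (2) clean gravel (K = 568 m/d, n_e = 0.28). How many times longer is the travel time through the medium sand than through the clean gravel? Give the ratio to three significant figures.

58.8

Unit 1 (medium sand): v = 10.0×0.0021/0.29 = 0.07241 m/d, t = 742/0.07241 = 10250 d
Unit 2 (clean gravel): v = 568×0.0021/0.28 = 4.260 m/d, t = 742/4.260 = 174.2 d
t(medium sand) / t(clean gravel) = 10250/174.2 = 58.8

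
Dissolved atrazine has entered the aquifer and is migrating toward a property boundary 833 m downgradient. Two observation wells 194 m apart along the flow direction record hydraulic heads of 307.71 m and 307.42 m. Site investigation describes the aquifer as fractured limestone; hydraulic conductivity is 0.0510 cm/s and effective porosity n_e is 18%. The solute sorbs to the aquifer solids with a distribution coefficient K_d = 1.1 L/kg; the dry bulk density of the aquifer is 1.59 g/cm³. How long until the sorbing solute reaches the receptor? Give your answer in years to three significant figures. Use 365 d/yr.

66.8 years

Hydraulic gradient i = (307.71 − 307.42) / 194 = 0.29 / 194 = 0.001495
K = 0.0510 cm/s × 864 = 44.06 m/d
Darcy flux q = K·i = 44.06 × 0.001495 = 0.06587 m/d
v_s = q/n_e = 0.06587/0.18 = 0.3659 m/d
Retardation R = 1 + ρ_b·K_d/n = 1 + 1.59×1.1/0.18 = 10.72
Contaminant velocity v_c = v/R = 0.3659/10.72 = 0.03415 m/d
t = L/v_c = 833/0.03415 = 24390 d
   = 24390/365 = 66.8 yr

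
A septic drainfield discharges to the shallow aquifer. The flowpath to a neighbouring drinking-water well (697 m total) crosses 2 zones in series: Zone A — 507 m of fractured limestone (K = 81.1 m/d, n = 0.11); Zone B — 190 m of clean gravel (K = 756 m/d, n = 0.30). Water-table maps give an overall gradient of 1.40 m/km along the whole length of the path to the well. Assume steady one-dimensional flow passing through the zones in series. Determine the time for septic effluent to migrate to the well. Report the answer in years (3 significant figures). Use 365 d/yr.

Steady 1-D flow in series ⇒ the Darcy flux q is identical in every zone and the zone head losses add (resistances L/K in series).
Σ(L/K) = 507/81.1 + 190/756 = 6.252 + 0.2513 = 6.503 d
K_eq = L_total / Σ(L/K) = 697 / 6.503 = 107.2 m/d
q = K_eq · i = 107.2 × 0.0014 = 0.1501 m/d (same in every zone)
Zone A: v = q/n = 0.1501/0.11 = 1.364 m/d → t_A = 507/1.364 = 371.7 d
Zone B: v = q/n = 0.1501/0.30 = 0.5002 m/d → t_B = 190/0.5002 = 379.9 d
Total t = 371.7 + 379.9 = 751.5 d
   = 751.5 / 365 = 2.06 yr

2.06 years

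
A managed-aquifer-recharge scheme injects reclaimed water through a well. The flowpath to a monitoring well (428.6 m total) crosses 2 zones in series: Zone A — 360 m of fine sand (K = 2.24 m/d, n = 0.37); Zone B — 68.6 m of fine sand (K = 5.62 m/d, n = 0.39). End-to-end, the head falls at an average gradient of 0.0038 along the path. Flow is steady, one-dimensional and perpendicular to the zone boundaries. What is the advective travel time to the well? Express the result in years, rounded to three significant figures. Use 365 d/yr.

Continuity: the same q passes through each zone, so ΔH = q·Σ(L_j/K_j) — the zones act as resistances in series.
Σ(L/K) = 360/2.24 + 68.6/5.62 = 160.7 + 12.21 = 172.9 d
K_eq = L_total / Σ(L/K) = 428.6 / 172.9 = 2.479 m/d
q = K_eq · i = 2.479 × 0.0038 = 0.009419 m/d (same in every zone)
Zone A: v = q/n = 0.009419/0.37 = 0.02546 m/d → t_A = 360/0.02546 = 14140 d
Zone B: v = q/n = 0.009419/0.39 = 0.02415 m/d → t_B = 68.6/0.02415 = 2841 d
Total t = 14140 + 2841 = 16980 d
   = 16980 / 365 = 46.5 yr

46.5 years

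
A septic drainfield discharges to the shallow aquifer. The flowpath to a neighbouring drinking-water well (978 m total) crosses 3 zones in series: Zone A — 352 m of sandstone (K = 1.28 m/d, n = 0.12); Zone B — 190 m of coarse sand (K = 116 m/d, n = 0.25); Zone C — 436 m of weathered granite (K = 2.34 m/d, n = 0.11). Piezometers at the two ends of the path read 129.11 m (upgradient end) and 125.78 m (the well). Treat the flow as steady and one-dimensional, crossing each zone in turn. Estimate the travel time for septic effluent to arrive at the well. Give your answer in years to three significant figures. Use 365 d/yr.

Total head drop ΔH = 129.11 − 125.78 = 3.33 m
Continuity: the same q passes through each zone, so ΔH = q·Σ(L_j/K_j) — the zones act as resistances in series.
Σ(L/K) = 352/1.28 + 190/116 + 436/2.34 = 275.0 + 1.638 + 186.3 = 463.0 d
q = ΔH / Σ(L/K) = 3.33 / 463.0 = 0.007193 m/d (same in every zone)
Zone A: v = q/n = 0.007193/0.12 = 0.05994 m/d → t_A = 352/0.05994 = 5873 d
Zone B: v = q/n = 0.007193/0.25 = 0.02877 m/d → t_B = 190/0.02877 = 6604 d
Zone C: v = q/n = 0.007193/0.11 = 0.06539 m/d → t_C = 436/0.06539 = 6668 d
Total t = 5873 + 6604 + 6668 = 19140 d
   = 19140 / 365 = 52.4 yr

52.4 years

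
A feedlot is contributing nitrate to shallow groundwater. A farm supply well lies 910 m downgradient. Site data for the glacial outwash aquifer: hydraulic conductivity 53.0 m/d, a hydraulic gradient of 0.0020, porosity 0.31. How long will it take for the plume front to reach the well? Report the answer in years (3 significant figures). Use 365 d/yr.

7.29 years

q = Ki = 53.0 × 0.0020 = 0.1060 m/d
v = Ki/n = 53.0·0.0020/0.31 = 0.3419 m/d
t = L / v = 910 / 0.3419 = 2661 d
   = 2661 / 365 = 7.29 yr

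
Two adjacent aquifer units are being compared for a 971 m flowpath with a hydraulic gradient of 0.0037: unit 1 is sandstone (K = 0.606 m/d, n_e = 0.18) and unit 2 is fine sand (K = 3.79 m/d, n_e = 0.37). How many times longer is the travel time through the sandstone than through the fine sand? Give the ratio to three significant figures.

3.04

Unit 1 (sandstone): v = 0.606×0.0037/0.18 = 0.01246 m/d, t = 971/0.01246 = 77950 d
Unit 2 (fine sand): v = 3.79×0.0037/0.37 = 0.03790 m/d, t = 971/0.03790 = 25620 d
t(sandstone) / t(fine sand) = 77950/25620 = 3.04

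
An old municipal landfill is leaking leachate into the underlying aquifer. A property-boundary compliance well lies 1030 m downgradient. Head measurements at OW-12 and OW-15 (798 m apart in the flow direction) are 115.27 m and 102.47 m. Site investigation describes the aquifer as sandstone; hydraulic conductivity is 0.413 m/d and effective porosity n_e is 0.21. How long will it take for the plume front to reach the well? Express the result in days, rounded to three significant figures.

32700 days

Hydraulic gradient i = (115.27 − 102.47) / 798 = 12.80 / 798 = 0.01604
Darcy flux q = K·i = 0.413 × 0.01604 = 0.006625 m/d
v = Ki/n = 0.413·0.01604/0.21 = 0.03155 m/d
t = L / v = 1030 / 0.03155 = 32650 d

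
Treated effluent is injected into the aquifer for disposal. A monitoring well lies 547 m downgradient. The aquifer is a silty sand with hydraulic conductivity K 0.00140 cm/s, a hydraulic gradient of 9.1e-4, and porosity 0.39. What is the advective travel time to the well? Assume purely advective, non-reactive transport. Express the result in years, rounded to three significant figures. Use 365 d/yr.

K = 0.00140 cm/s × 864 = 1.210 m/d
Specific discharge q = 1.210 × 9.1e-4 = 0.001101 m/d
Seepage velocity v = q / n = 0.001101 / 0.39 = 0.002822 m/d
t = L / v = 547 / 0.002822 = 193800 d
   = 193800 / 365 = 531 yr

531 years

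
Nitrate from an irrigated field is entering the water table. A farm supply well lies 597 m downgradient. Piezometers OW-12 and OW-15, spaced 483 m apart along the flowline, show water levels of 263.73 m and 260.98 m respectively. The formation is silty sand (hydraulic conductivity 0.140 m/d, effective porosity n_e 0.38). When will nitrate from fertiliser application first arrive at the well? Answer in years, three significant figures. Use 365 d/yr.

Hydraulic gradient i = (263.73 − 260.98) / 483 = 2.75 / 483 = 0.005694
Darcy flux q = K·i = 0.140 × 0.005694 = 7.971e-4 m/d
Seepage velocity v = q / n = 7.971e-4 / 0.38 = 0.002098 m/d
t = L / v = 597 / 0.002098 = 284600 d
   = 284600 / 365 = 780 yr

780 years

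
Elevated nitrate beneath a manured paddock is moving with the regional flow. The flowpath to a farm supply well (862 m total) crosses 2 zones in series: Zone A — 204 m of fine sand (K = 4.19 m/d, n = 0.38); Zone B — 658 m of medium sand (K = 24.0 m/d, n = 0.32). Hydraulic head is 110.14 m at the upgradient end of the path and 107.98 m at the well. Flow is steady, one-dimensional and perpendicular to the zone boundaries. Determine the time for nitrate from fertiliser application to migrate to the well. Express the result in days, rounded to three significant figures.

10200 days

Total head drop ΔH = 110.14 − 107.98 = 2.16 m
Steady 1-D flow in series ⇒ the Darcy flux q is identical in every zone and the zone head losses add (resistances L/K in series).
Σ(L/K) = 204/4.19 + 658/24.0 = 48.69 + 27.42 = 76.10 d
q = ΔH / Σ(L/K) = 2.16 / 76.10 = 0.02838 m/d (same in every zone)
Zone A: v = q/n = 0.02838/0.38 = 0.07469 m/d → t_A = 204/0.07469 = 2731 d
Zone B: v = q/n = 0.02838/0.32 = 0.08869 m/d → t_B = 658/0.08869 = 7419 d
Total t = 2731 + 7419 = 10150 d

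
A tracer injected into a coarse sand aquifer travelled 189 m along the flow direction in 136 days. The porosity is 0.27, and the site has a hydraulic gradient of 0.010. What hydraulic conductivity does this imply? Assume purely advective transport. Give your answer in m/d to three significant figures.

v = L / t = 189 / 136 = 1.390 m/d
K = v · n / i = 1.390 × 0.27 / 0.010 = 37.5 m/d

37.5 m/d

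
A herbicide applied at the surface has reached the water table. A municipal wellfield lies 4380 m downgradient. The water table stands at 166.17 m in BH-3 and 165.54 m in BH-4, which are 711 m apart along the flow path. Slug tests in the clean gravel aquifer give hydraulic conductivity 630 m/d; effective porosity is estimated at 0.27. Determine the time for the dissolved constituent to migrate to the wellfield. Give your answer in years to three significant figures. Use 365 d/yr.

5.80 years

Hydraulic gradient i = (166.17 − 165.54) / 711 = 0.63 / 711 = 8.861e-4
Darcy flux q = K·i = 630 × 8.861e-4 = 0.5582 m/d
Seepage velocity v = q / n = 0.5582 / 0.27 = 2.068 m/d
t = L / v = 4380 / 2.068 = 2118 d
   = 2118 / 365 = 5.80 yr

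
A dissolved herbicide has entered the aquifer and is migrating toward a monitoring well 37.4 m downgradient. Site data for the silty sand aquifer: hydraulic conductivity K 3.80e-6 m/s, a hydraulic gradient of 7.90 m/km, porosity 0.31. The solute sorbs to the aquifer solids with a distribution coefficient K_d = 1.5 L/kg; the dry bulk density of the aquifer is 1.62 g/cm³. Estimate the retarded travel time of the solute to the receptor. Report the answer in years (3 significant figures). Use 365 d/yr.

K = 3.80e-6 m/s × 86400 s/d = 0.3283 m/d
q = Ki = 0.3283 × 0.0079 = 0.002594 m/d
v_s = q/n_e = 0.002594/0.31 = 0.008367 m/d
Retardation R = 1 + ρ_b·K_d/n = 1 + 1.62×1.5/0.31 = 8.839
Contaminant velocity v_c = v/R = 0.008367/8.839 = 9.466e-4 m/d
t = L/v_c = 37.4/9.466e-4 = 39510 d
   = 39510/365 = 108 yr

108 years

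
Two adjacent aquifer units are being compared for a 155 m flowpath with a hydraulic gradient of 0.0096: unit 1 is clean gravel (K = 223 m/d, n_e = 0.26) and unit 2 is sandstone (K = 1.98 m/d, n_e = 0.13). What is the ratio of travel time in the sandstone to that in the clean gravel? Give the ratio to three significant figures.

56.3

Unit 1 (clean gravel): v = 223×0.0096/0.26 = 8.234 m/d, t = 155/8.234 = 18.82 d
Unit 2 (sandstone): v = 1.98×0.0096/0.13 = 0.1462 m/d, t = 155/0.1462 = 1060 d
t(sandstone) / t(clean gravel) = 1060/18.82 = 56.3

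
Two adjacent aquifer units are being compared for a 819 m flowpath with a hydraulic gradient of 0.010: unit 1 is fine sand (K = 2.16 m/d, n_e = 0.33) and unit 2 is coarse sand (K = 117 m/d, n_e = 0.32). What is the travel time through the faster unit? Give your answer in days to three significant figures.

224 days

Unit 1 (fine sand): v = 2.16×0.010/0.33 = 0.06545 m/d, t = 819/0.06545 = 12510 d
Unit 2 (coarse sand): v = 117×0.010/0.32 = 3.656 m/d, t = 819/3.656 = 224.0 d
Faster unit: t = 224 d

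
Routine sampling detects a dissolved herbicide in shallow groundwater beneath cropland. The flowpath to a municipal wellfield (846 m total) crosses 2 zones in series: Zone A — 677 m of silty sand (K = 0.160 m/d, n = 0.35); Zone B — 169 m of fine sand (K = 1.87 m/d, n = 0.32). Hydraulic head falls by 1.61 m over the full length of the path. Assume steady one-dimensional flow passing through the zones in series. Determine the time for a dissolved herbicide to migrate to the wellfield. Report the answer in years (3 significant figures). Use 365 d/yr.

2140 years

Steady 1-D flow in series ⇒ the Darcy flux q is identical in every zone and the zone head losses add (resistances L/K in series).
Σ(L/K) = 677/0.160 + 169/1.87 = 4231 + 90.37 = 4322 d
q = ΔH / Σ(L/K) = 1.61 / 4322 = 3.725e-4 m/d (same in every zone)
Zone A: v = q/n = 3.725e-4/0.35 = 0.001064 m/d → t_A = 677/0.001064 = 636000 d
Zone B: v = q/n = 3.725e-4/0.32 = 0.001164 m/d → t_B = 169/0.001164 = 145200 d
Total t = 636000 + 145200 = 781200 d
   = 781200 / 365 = 2140 yr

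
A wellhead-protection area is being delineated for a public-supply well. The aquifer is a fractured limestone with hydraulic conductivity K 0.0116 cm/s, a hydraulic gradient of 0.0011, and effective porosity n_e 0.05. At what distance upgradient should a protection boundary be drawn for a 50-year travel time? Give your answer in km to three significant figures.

K = 0.0116 cm/s × 864 = 10.02 m/d
Specific discharge q = 10.02 × 0.0011 = 0.01102 m/d
v = Ki/n = 10.02·0.0011/0.05 = 0.2205 m/d
T = 50 yr × 365 = 18250 d
L = v × T = 0.2205 × 18250 = 4024 m
   = 4.02 km

4.02 km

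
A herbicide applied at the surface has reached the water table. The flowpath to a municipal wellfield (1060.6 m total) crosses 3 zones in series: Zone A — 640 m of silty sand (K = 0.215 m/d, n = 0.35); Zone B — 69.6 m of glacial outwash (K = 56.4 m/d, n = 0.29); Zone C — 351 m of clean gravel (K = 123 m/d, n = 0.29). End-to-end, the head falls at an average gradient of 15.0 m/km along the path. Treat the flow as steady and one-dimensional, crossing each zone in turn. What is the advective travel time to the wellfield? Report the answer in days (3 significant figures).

64800 days

For zones in series the flux q is common to all zones; the equivalent conductivity is the harmonic (thickness-weighted) mean, K_eq = L_total / Σ(L_j/K_j).
Σ(L/K) = 640/0.215 + 69.6/56.4 + 351/123 = 2977 + 1.234 + 2.854 = 2981 d
K_eq = L_total / Σ(L/K) = 1060.6 / 2981 = 0.3558 m/d
q = K_eq · i = 0.3558 × 0.015 = 0.005337 m/d (same in every zone)
Zone A: v = q/n = 0.005337/0.35 = 0.01525 m/d → t_A = 640/0.01525 = 41970 d
Zone B: v = q/n = 0.005337/0.29 = 0.01840 m/d → t_B = 69.6/0.01840 = 3782 d
Zone C: v = q/n = 0.005337/0.29 = 0.01840 m/d → t_C = 351/0.01840 = 19070 d
Total t = 41970 + 3782 + 19070 = 64820 d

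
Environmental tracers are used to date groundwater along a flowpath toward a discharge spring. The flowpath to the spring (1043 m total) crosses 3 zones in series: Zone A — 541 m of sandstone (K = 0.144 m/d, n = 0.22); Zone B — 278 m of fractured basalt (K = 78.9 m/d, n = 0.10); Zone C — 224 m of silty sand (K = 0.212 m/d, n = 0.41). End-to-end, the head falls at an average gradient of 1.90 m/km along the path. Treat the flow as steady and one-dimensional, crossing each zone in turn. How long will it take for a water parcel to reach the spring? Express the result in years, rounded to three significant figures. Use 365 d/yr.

Steady 1-D flow in series ⇒ the Darcy flux q is identical in every zone and the zone head losses add (resistances L/K in series).
Σ(L/K) = 541/0.144 + 278/78.9 + 224/0.212 = 3757 + 3.523 + 1057 = 4817 d
K_eq = L_total / Σ(L/K) = 1043 / 4817 = 0.2165 m/d
q = K_eq · i = 0.2165 × 0.0019 = 4.114e-4 m/d (same in every zone)
Zone A: v = q/n = 4.114e-4/0.22 = 0.001870 m/d → t_A = 541/0.001870 = 289300 d
Zone B: v = q/n = 4.114e-4/0.10 = 0.004114 m/d → t_B = 278/0.004114 = 67580 d
Zone C: v = q/n = 4.114e-4/0.41 = 0.001003 m/d → t_C = 224/0.001003 = 223200 d
Total t = 289300 + 67580 + 223200 = 580100 d
   = 580100 / 365 = 1590 yr

1590 years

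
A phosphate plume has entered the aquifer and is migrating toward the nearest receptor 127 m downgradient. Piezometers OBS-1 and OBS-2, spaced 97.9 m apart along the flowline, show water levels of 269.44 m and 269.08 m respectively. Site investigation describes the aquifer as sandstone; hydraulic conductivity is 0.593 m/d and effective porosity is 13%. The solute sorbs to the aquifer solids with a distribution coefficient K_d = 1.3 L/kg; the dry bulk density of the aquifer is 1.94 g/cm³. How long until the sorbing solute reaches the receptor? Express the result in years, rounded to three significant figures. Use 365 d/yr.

423 years

Hydraulic gradient i = (269.44 − 269.08) / 97.9 = 0.36 / 97.9 = 0.003677
q = Ki = 0.593 × 0.003677 = 0.002181 m/d
Seepage velocity v = q / n = 0.002181 / 0.13 = 0.01677 m/d
Retardation R = 1 + ρ_b·K_d/n = 1 + 1.94×1.3/0.13 = 20.40
Contaminant velocity v_c = v/R = 0.01677/20.40 = 8.222e-4 m/d
t = L/v_c = 127/8.222e-4 = 154500 d
   = 154500/365 = 423 yr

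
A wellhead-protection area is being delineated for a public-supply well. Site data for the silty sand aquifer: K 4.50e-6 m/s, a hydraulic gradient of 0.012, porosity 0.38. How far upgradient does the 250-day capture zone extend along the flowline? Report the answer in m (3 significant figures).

3.07 m

K = 4.50e-6 m/s × 86400 s/d = 0.3888 m/d
Specific discharge q = 0.3888 × 0.012 = 0.004666 m/d
Average linear velocity = 0.004666 / 0.38 = 0.01228 m/d
L = v × T = 0.01228 × 250 = 3.069 m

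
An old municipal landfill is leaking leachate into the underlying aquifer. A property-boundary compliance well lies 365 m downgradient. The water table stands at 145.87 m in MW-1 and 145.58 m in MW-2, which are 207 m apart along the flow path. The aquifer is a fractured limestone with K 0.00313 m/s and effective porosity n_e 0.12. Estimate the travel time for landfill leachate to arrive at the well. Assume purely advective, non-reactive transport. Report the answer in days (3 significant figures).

116 days

Hydraulic gradient i = (145.87 − 145.58) / 207 = 0.29 / 207 = 0.001401
K = 0.00313 m/s × 86400 s/d = 270.4 m/d
Specific discharge q = 270.4 × 0.001401 = 0.3789 m/d
Seepage velocity v = q / n = 0.3789 / 0.12 = 3.157 m/d
t = L / v = 365 / 3.157 = 115.6 d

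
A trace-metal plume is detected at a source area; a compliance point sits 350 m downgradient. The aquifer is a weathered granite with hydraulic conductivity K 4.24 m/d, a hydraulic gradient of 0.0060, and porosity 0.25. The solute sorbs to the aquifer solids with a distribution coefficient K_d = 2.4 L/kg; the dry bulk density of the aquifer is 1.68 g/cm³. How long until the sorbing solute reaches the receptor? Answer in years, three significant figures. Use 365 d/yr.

161 years

Darcy flux q = K·i = 4.24 × 0.0060 = 0.02544 m/d
v_s = q/n_e = 0.02544/0.25 = 0.1018 m/d
Retardation R = 1 + ρ_b·K_d/n = 1 + 1.68×2.4/0.25 = 17.13
Contaminant velocity v_c = v/R = 0.1018/17.13 = 0.005941 m/d
t = L/v_c = 350/0.005941 = 58910 d
   = 58910/365 = 161 yr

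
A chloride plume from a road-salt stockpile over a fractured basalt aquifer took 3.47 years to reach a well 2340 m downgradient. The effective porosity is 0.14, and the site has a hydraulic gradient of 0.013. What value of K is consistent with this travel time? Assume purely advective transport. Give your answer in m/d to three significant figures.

19.9 m/d

t = 3.47 years = 1267 d
v = L / t = 2340 / 1267 = 1.848 m/d
K = v · n / i = 1.848 × 0.14 / 0.013 = 19.9 m/d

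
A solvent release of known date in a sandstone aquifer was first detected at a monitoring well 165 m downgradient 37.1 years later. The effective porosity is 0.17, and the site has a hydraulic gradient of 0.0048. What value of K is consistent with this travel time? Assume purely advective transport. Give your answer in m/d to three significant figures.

t = 37.1 years = 13540 d
v = L / t = 165 / 13540 = 0.01218 m/d
K = v · n / i = 0.01218 × 0.17 / 0.0048 = 0.432 m/d

0.432 m/d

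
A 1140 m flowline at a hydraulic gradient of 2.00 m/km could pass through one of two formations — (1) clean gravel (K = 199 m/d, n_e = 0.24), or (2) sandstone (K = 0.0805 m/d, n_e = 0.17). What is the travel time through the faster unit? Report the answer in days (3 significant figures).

687 days

Unit 1 (clean gravel): v = 199×0.0020/0.24 = 1.658 m/d, t = 1140/1.658 = 687.4 d
Unit 2 (sandstone): v = 0.0805×0.0020/0.17 = 9.471e-4 m/d, t = 1140/9.471e-4 = 1.204e6 d
Faster unit: t = 687 d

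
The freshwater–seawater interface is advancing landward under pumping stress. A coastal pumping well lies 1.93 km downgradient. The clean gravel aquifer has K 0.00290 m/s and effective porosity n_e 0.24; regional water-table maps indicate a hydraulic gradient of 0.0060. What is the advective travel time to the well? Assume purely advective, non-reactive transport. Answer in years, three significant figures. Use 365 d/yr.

K = 0.00290 m/s × 86400 s/d = 250.6 m/d
q = Ki = 250.6 × 0.0060 = 1.503 m/d
v = Ki/n = 250.6·0.0060/0.24 = 6.264 m/d
L = 1.93 km = 1930 m
t = L / v = 1930 / 6.264 = 308.1 d
   = 308.1 / 365 = 0.844 yr

0.844 years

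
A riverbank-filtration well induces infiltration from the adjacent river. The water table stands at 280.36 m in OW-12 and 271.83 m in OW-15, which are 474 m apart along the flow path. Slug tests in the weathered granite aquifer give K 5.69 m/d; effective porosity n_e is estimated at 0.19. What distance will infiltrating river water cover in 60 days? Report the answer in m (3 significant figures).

32.3 m

Hydraulic gradient i = (280.36 − 271.83) / 474 = 8.53 / 474 = 0.01800
Specific discharge q = 5.69 × 0.01800 = 0.1024 m/d
v = Ki/n = 5.69·0.01800/0.19 = 0.5389 m/d
L = v × T = 0.5389 × 60 = 32.34 m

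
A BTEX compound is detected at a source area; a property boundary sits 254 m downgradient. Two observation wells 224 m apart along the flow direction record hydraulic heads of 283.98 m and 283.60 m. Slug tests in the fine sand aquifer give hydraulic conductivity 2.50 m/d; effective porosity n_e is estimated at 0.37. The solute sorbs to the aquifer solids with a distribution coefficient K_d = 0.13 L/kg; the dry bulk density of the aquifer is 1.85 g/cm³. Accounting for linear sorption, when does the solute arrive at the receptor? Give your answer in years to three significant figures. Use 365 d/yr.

100 years

Hydraulic gradient i = (283.98 − 283.60) / 224 = 0.38 / 224 = 0.001696
Specific discharge q = 2.50 × 0.001696 = 0.004241 m/d
v = Ki/n = 2.50·0.001696/0.37 = 0.01146 m/d
Retardation R = 1 + ρ_b·K_d/n = 1 + 1.85×0.13/0.37 = 1.650
Contaminant velocity v_c = v/R = 0.01146/1.650 = 0.006947 m/d
t = L/v_c = 254/0.006947 = 36560 d
   = 36560/365 = 100 yr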